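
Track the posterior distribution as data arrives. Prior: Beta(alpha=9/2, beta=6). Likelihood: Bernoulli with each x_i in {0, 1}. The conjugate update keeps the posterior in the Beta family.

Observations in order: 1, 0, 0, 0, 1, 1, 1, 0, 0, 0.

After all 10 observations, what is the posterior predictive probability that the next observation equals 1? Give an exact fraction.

obs 1: x=1 → posterior Beta(11/2, 6)
obs 2: x=0 → posterior Beta(11/2, 7)
obs 3: x=0 → posterior Beta(11/2, 8)
obs 4: x=0 → posterior Beta(11/2, 9)
obs 5: x=1 → posterior Beta(13/2, 9)
obs 6: x=1 → posterior Beta(15/2, 9)
obs 7: x=1 → posterior Beta(17/2, 9)
obs 8: x=0 → posterior Beta(17/2, 10)
obs 9: x=0 → posterior Beta(17/2, 11)
obs 10: x=0 → posterior Beta(17/2, 12)

17/41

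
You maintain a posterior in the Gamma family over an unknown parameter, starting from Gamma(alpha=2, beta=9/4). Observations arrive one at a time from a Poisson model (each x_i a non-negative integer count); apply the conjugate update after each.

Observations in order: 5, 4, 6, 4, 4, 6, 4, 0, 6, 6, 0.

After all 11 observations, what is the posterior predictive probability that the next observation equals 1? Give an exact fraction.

obs 1: x=5 → posterior Gamma(7, 13/4)
obs 2: x=4 → posterior Gamma(11, 17/4)
obs 3: x=6 → posterior Gamma(17, 21/4)
obs 4: x=4 → posterior Gamma(21, 25/4)
obs 5: x=4 → posterior Gamma(25, 29/4)
obs 6: x=6 → posterior Gamma(31, 33/4)
obs 7: x=4 → posterior Gamma(35, 37/4)
obs 8: x=0 → posterior Gamma(35, 41/4)
obs 9: x=6 → posterior Gamma(41, 45/4)
obs 10: x=6 → posterior Gamma(47, 49/4)
obs 11: x=0 → posterior Gamma(47, 53/4)

206596861888924959182647778170465866960666826815665013737421883411527204164976046156/1914225389693953133408415359672055298096464055315965154245791616469425989843102672001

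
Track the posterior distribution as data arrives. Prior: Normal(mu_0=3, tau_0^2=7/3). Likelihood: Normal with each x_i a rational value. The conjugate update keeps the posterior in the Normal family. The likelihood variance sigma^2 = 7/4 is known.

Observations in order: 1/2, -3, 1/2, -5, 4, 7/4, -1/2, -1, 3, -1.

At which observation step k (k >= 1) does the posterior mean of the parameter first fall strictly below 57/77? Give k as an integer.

k = 2

obs 1: x=1/2 → posterior Normal(11/7, 1)
obs 2: x=-3 → posterior Normal(-1/11, 7/11)
obs 3: x=1/2 → posterior Normal(1/15, 7/15)
obs 4: x=-5 → posterior Normal(-1, 7/19)
obs 5: x=4 → posterior Normal(-3/23, 7/23)
obs 6: x=7/4 → posterior Normal(4/27, 7/27)
obs 7: x=-1/2 → posterior Normal(2/31, 7/31)
obs 8: x=-1 → posterior Normal(-2/35, 1/5)
obs 9: x=3 → posterior Normal(10/39, 7/39)
obs 10: x=-1 → posterior Normal(6/43, 7/43)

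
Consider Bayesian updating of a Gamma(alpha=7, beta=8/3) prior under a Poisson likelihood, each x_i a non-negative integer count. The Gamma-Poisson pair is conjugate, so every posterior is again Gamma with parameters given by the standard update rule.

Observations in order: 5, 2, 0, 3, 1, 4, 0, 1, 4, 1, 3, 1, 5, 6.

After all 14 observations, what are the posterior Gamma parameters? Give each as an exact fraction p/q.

alpha=43, beta=50/3

obs 1: x=5 → posterior Gamma(12, 11/3)
obs 2: x=2 → posterior Gamma(14, 14/3)
obs 3: x=0 → posterior Gamma(14, 17/3)
obs 4: x=3 → posterior Gamma(17, 20/3)
obs 5: x=1 → posterior Gamma(18, 23/3)
obs 6: x=4 → posterior Gamma(22, 26/3)
obs 7: x=0 → posterior Gamma(22, 29/3)
obs 8: x=1 → posterior Gamma(23, 32/3)
obs 9: x=4 → posterior Gamma(27, 35/3)
obs 10: x=1 → posterior Gamma(28, 38/3)
obs 11: x=3 → posterior Gamma(31, 41/3)
obs 12: x=1 → posterior Gamma(32, 44/3)
obs 13: x=5 → posterior Gamma(37, 47/3)
obs 14: x=6 → posterior Gamma(43, 50/3)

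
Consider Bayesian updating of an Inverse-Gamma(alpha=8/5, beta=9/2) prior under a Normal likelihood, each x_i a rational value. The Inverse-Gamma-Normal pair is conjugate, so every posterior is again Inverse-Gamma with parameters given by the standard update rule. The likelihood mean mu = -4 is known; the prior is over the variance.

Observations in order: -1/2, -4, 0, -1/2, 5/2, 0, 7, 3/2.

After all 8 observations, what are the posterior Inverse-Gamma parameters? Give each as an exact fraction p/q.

alpha=28/5, beta=259/2

obs 1: x=-1/2 → posterior Inverse-Gamma(21/10, 85/8)
obs 2: x=-4 → posterior Inverse-Gamma(13/5, 85/8)
obs 3: x=0 → posterior Inverse-Gamma(31/10, 149/8)
obs 4: x=-1/2 → posterior Inverse-Gamma(18/5, 99/4)
obs 5: x=5/2 → posterior Inverse-Gamma(41/10, 367/8)
obs 6: x=0 → posterior Inverse-Gamma(23/5, 431/8)
obs 7: x=7 → posterior Inverse-Gamma(51/10, 915/8)
obs 8: x=3/2 → posterior Inverse-Gamma(28/5, 259/2)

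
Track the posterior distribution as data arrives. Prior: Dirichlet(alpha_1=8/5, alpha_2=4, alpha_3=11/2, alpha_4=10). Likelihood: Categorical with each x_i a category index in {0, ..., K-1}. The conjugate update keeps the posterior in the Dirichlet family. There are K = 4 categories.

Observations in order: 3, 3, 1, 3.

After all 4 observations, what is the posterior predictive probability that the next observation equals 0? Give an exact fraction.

obs 1: x=3 → posterior Dirichlet(8/5, 4, 11/2, 11)
obs 2: x=3 → posterior Dirichlet(8/5, 4, 11/2, 12)
obs 3: x=1 → posterior Dirichlet(8/5, 5, 11/2, 12)
obs 4: x=3 → posterior Dirichlet(8/5, 5, 11/2, 13)

16/251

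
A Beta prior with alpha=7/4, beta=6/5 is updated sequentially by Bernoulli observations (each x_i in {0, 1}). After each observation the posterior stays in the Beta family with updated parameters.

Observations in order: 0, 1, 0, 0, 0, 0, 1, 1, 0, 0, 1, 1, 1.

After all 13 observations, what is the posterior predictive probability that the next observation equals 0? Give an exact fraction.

obs 1: x=0 → posterior Beta(7/4, 11/5)
obs 2: x=1 → posterior Beta(11/4, 11/5)
obs 3: x=0 → posterior Beta(11/4, 16/5)
obs 4: x=0 → posterior Beta(11/4, 21/5)
obs 5: x=0 → posterior Beta(11/4, 26/5)
obs 6: x=0 → posterior Beta(11/4, 31/5)
obs 7: x=1 → posterior Beta(15/4, 31/5)
obs 8: x=1 → posterior Beta(19/4, 31/5)
obs 9: x=0 → posterior Beta(19/4, 36/5)
obs 10: x=0 → posterior Beta(19/4, 41/5)
obs 11: x=1 → posterior Beta(23/4, 41/5)
obs 12: x=1 → posterior Beta(27/4, 41/5)
obs 13: x=1 → posterior Beta(31/4, 41/5)

164/319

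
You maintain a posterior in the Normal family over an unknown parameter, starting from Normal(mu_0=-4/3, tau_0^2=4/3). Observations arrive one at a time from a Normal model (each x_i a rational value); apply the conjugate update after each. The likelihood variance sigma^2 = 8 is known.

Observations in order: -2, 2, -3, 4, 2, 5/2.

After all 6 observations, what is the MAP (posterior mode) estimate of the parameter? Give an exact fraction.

obs 1: x=-2 → posterior Normal(-10/7, 8/7)
obs 2: x=2 → posterior Normal(-1, 1)
obs 3: x=-3 → posterior Normal(-11/9, 8/9)
obs 4: x=4 → posterior Normal(-7/10, 4/5)
obs 5: x=2 → posterior Normal(-5/11, 8/11)
obs 6: x=5/2 → posterior Normal(-5/24, 2/3)

-5/24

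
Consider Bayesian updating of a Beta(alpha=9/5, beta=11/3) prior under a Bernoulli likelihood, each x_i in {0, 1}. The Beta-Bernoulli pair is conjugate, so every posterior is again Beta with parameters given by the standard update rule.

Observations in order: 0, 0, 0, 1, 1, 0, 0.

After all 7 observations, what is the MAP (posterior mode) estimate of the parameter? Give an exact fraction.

42/157

obs 1: x=0 → posterior Beta(9/5, 14/3)
obs 2: x=0 → posterior Beta(9/5, 17/3)
obs 3: x=0 → posterior Beta(9/5, 20/3)
obs 4: x=1 → posterior Beta(14/5, 20/3)
obs 5: x=1 → posterior Beta(19/5, 20/3)
obs 6: x=0 → posterior Beta(19/5, 23/3)
obs 7: x=0 → posterior Beta(19/5, 26/3)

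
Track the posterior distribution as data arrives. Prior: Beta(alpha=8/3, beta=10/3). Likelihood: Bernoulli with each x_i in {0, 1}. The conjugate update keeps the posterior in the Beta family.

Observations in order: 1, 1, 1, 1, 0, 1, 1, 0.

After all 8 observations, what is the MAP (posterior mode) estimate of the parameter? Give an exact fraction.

23/36

obs 1: x=1 → posterior Beta(11/3, 10/3)
obs 2: x=1 → posterior Beta(14/3, 10/3)
obs 3: x=1 → posterior Beta(17/3, 10/3)
obs 4: x=1 → posterior Beta(20/3, 10/3)
obs 5: x=0 → posterior Beta(20/3, 13/3)
obs 6: x=1 → posterior Beta(23/3, 13/3)
obs 7: x=1 → posterior Beta(26/3, 13/3)
obs 8: x=0 → posterior Beta(26/3, 16/3)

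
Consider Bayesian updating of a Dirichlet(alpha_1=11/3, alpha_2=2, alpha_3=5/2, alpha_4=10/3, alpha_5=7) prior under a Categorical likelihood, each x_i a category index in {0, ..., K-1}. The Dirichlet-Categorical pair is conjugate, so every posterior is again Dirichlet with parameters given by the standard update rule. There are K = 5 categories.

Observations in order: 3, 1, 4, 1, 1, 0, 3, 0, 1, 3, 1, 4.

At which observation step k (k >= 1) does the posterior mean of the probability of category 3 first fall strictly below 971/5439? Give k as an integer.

k = 6

obs 1: x=3 → posterior Dirichlet(11/3, 2, 5/2, 13/3, 7)
obs 2: x=1 → posterior Dirichlet(11/3, 3, 5/2, 13/3, 7)
obs 3: x=4 → posterior Dirichlet(11/3, 3, 5/2, 13/3, 8)
obs 4: x=1 → posterior Dirichlet(11/3, 4, 5/2, 13/3, 8)
obs 5: x=1 → posterior Dirichlet(11/3, 5, 5/2, 13/3, 8)
obs 6: x=0 → posterior Dirichlet(14/3, 5, 5/2, 13/3, 8)
obs 7: x=3 → posterior Dirichlet(14/3, 5, 5/2, 16/3, 8)
obs 8: x=0 → posterior Dirichlet(17/3, 5, 5/2, 16/3, 8)
obs 9: x=1 → posterior Dirichlet(17/3, 6, 5/2, 16/3, 8)
obs 10: x=3 → posterior Dirichlet(17/3, 6, 5/2, 19/3, 8)
obs 11: x=1 → posterior Dirichlet(17/3, 7, 5/2, 19/3, 8)
obs 12: x=4 → posterior Dirichlet(17/3, 7, 5/2, 19/3, 9)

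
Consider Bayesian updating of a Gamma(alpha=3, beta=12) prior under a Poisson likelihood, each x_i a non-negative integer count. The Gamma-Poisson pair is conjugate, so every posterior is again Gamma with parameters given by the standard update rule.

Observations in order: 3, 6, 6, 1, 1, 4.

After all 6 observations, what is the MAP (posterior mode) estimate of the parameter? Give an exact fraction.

obs 1: x=3 → posterior Gamma(6, 13)
obs 2: x=6 → posterior Gamma(12, 14)
obs 3: x=6 → posterior Gamma(18, 15)
obs 4: x=1 → posterior Gamma(19, 16)
obs 5: x=1 → posterior Gamma(20, 17)
obs 6: x=4 → posterior Gamma(24, 18)

23/18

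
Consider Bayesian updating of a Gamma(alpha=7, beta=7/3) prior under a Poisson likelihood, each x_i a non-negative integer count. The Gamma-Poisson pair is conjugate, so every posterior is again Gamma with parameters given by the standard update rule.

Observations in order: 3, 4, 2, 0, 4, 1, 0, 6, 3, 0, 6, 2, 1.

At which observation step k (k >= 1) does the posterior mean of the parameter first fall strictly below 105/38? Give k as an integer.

obs 1: x=3 → posterior Gamma(10, 10/3)
obs 2: x=4 → posterior Gamma(14, 13/3)
obs 3: x=2 → posterior Gamma(16, 16/3)
obs 4: x=0 → posterior Gamma(16, 19/3)
obs 5: x=4 → posterior Gamma(20, 22/3)
obs 6: x=1 → posterior Gamma(21, 25/3)
obs 7: x=0 → posterior Gamma(21, 28/3)
obs 8: x=6 → posterior Gamma(27, 31/3)
obs 9: x=3 → posterior Gamma(30, 34/3)
obs 10: x=0 → posterior Gamma(30, 37/3)
obs 11: x=6 → posterior Gamma(36, 40/3)
obs 12: x=2 → posterior Gamma(38, 43/3)
obs 13: x=1 → posterior Gamma(39, 46/3)

k = 4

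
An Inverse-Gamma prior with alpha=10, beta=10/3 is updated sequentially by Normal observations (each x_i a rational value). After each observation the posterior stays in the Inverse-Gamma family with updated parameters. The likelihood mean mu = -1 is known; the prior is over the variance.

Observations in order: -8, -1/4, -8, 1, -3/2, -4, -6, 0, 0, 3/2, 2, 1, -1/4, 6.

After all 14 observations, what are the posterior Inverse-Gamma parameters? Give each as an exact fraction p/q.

obs 1: x=-8 → posterior Inverse-Gamma(21/2, 167/6)
obs 2: x=-1/4 → posterior Inverse-Gamma(11, 2699/96)
obs 3: x=-8 → posterior Inverse-Gamma(23/2, 5051/96)
obs 4: x=1 → posterior Inverse-Gamma(12, 5243/96)
obs 5: x=-3/2 → posterior Inverse-Gamma(25/2, 5255/96)
obs 6: x=-4 → posterior Inverse-Gamma(13, 5687/96)
obs 7: x=-6 → posterior Inverse-Gamma(27/2, 6887/96)
obs 8: x=0 → posterior Inverse-Gamma(14, 6935/96)
obs 9: x=0 → posterior Inverse-Gamma(29/2, 6983/96)
obs 10: x=3/2 → posterior Inverse-Gamma(15, 7283/96)
obs 11: x=2 → posterior Inverse-Gamma(31/2, 7715/96)
obs 12: x=1 → posterior Inverse-Gamma(16, 7907/96)
obs 13: x=-1/4 → posterior Inverse-Gamma(33/2, 3967/48)
obs 14: x=6 → posterior Inverse-Gamma(17, 5143/48)

alpha=17, beta=5143/48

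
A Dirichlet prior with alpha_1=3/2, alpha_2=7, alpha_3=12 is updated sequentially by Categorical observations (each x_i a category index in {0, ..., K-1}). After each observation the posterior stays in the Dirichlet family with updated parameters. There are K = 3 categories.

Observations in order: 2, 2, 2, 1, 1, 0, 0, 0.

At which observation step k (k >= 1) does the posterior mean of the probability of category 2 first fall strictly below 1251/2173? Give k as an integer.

obs 1: x=2 → posterior Dirichlet(3/2, 7, 13)
obs 2: x=2 → posterior Dirichlet(3/2, 7, 14)
obs 3: x=2 → posterior Dirichlet(3/2, 7, 15)
obs 4: x=1 → posterior Dirichlet(3/2, 8, 15)
obs 5: x=1 → posterior Dirichlet(3/2, 9, 15)
obs 6: x=0 → posterior Dirichlet(5/2, 9, 15)
obs 7: x=0 → posterior Dirichlet(7/2, 9, 15)
obs 8: x=0 → posterior Dirichlet(9/2, 9, 15)

k = 6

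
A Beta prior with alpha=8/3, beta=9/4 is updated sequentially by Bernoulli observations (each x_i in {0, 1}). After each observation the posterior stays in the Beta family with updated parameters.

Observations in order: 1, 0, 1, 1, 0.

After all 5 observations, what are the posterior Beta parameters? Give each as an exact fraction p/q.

alpha=17/3, beta=17/4

obs 1: x=1 → posterior Beta(11/3, 9/4)
obs 2: x=0 → posterior Beta(11/3, 13/4)
obs 3: x=1 → posterior Beta(14/3, 13/4)
obs 4: x=1 → posterior Beta(17/3, 13/4)
obs 5: x=0 → posterior Beta(17/3, 17/4)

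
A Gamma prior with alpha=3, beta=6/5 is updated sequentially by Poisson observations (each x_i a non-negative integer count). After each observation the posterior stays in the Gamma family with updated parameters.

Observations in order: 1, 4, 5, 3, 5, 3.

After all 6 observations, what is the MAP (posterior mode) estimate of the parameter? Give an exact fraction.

115/36

obs 1: x=1 → posterior Gamma(4, 11/5)
obs 2: x=4 → posterior Gamma(8, 16/5)
obs 3: x=5 → posterior Gamma(13, 21/5)
obs 4: x=3 → posterior Gamma(16, 26/5)
obs 5: x=5 → posterior Gamma(21, 31/5)
obs 6: x=3 → posterior Gamma(24, 36/5)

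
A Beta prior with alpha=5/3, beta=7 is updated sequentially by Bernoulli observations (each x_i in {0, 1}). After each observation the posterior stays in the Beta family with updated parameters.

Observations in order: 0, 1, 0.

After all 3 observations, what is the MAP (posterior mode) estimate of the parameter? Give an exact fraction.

obs 1: x=0 → posterior Beta(5/3, 8)
obs 2: x=1 → posterior Beta(8/3, 8)
obs 3: x=0 → posterior Beta(8/3, 9)

5/29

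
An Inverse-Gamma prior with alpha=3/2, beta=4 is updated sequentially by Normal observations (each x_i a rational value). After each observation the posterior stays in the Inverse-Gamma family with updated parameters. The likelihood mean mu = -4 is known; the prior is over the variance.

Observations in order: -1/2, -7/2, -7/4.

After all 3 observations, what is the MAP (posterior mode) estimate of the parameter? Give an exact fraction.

409/128

obs 1: x=-1/2 → posterior Inverse-Gamma(2, 81/8)
obs 2: x=-7/2 → posterior Inverse-Gamma(5/2, 41/4)
obs 3: x=-7/4 → posterior Inverse-Gamma(3, 409/32)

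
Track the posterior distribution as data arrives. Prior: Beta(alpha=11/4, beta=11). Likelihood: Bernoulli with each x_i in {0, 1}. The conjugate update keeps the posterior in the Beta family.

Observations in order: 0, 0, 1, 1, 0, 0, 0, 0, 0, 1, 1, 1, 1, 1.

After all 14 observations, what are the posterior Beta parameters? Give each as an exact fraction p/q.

obs 1: x=0 → posterior Beta(11/4, 12)
obs 2: x=0 → posterior Beta(11/4, 13)
obs 3: x=1 → posterior Beta(15/4, 13)
obs 4: x=1 → posterior Beta(19/4, 13)
obs 5: x=0 → posterior Beta(19/4, 14)
obs 6: x=0 → posterior Beta(19/4, 15)
obs 7: x=0 → posterior Beta(19/4, 16)
obs 8: x=0 → posterior Beta(19/4, 17)
obs 9: x=0 → posterior Beta(19/4, 18)
obs 10: x=1 → posterior Beta(23/4, 18)
obs 11: x=1 → posterior Beta(27/4, 18)
obs 12: x=1 → posterior Beta(31/4, 18)
obs 13: x=1 → posterior Beta(35/4, 18)
obs 14: x=1 → posterior Beta(39/4, 18)

alpha=39/4, beta=18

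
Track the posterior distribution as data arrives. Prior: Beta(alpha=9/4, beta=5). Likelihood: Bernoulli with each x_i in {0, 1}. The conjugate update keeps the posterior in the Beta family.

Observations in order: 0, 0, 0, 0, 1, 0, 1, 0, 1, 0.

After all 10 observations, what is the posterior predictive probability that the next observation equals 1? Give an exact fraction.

7/23

obs 1: x=0 → posterior Beta(9/4, 6)
obs 2: x=0 → posterior Beta(9/4, 7)
obs 3: x=0 → posterior Beta(9/4, 8)
obs 4: x=0 → posterior Beta(9/4, 9)
obs 5: x=1 → posterior Beta(13/4, 9)
obs 6: x=0 → posterior Beta(13/4, 10)
obs 7: x=1 → posterior Beta(17/4, 10)
obs 8: x=0 → posterior Beta(17/4, 11)
obs 9: x=1 → posterior Beta(21/4, 11)
obs 10: x=0 → posterior Beta(21/4, 12)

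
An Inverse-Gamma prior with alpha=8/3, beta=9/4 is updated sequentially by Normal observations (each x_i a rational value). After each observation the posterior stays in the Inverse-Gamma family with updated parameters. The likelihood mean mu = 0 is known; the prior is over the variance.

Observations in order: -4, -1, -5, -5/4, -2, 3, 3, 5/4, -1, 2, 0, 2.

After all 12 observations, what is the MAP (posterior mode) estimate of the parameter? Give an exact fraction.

obs 1: x=-4 → posterior Inverse-Gamma(19/6, 41/4)
obs 2: x=-1 → posterior Inverse-Gamma(11/3, 43/4)
obs 3: x=-5 → posterior Inverse-Gamma(25/6, 93/4)
obs 4: x=-5/4 → posterior Inverse-Gamma(14/3, 769/32)
obs 5: x=-2 → posterior Inverse-Gamma(31/6, 833/32)
obs 6: x=3 → posterior Inverse-Gamma(17/3, 977/32)
obs 7: x=3 → posterior Inverse-Gamma(37/6, 1121/32)
obs 8: x=5/4 → posterior Inverse-Gamma(20/3, 573/16)
obs 9: x=-1 → posterior Inverse-Gamma(43/6, 581/16)
obs 10: x=2 → posterior Inverse-Gamma(23/3, 613/16)
obs 11: x=0 → posterior Inverse-Gamma(49/6, 613/16)
obs 12: x=2 → posterior Inverse-Gamma(26/3, 645/16)

1935/464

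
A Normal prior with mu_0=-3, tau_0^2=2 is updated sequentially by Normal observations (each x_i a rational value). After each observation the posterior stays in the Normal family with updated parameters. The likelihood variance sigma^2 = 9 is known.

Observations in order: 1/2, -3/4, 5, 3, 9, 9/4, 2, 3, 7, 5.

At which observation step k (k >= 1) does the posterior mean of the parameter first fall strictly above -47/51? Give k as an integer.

obs 1: x=1/2 → posterior Normal(-26/11, 18/11)
obs 2: x=-3/4 → posterior Normal(-55/26, 18/13)
obs 3: x=5 → posterior Normal(-7/6, 6/5)
obs 4: x=3 → posterior Normal(-23/34, 18/17)
obs 5: x=9 → posterior Normal(13/38, 18/19)
obs 6: x=9/4 → posterior Normal(11/21, 6/7)
obs 7: x=2 → posterior Normal(15/23, 18/23)
obs 8: x=3 → posterior Normal(21/25, 18/25)
obs 9: x=7 → posterior Normal(35/27, 2/3)
obs 10: x=5 → posterior Normal(45/29, 18/29)

k = 4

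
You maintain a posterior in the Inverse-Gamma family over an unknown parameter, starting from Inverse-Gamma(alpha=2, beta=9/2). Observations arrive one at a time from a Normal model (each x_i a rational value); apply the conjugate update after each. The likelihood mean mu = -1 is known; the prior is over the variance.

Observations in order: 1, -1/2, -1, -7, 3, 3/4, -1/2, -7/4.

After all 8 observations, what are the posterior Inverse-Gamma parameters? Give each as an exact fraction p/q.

alpha=6, beta=553/16

obs 1: x=1 → posterior Inverse-Gamma(5/2, 13/2)
obs 2: x=-1/2 → posterior Inverse-Gamma(3, 53/8)
obs 3: x=-1 → posterior Inverse-Gamma(7/2, 53/8)
obs 4: x=-7 → posterior Inverse-Gamma(4, 197/8)
obs 5: x=3 → posterior Inverse-Gamma(9/2, 261/8)
obs 6: x=3/4 → posterior Inverse-Gamma(5, 1093/32)
obs 7: x=-1/2 → posterior Inverse-Gamma(11/2, 1097/32)
obs 8: x=-7/4 → posterior Inverse-Gamma(6, 553/16)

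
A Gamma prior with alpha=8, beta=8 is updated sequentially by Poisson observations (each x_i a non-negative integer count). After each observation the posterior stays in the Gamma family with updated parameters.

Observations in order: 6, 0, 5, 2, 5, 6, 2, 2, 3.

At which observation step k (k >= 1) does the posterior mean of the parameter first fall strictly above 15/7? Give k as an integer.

k = 6

obs 1: x=6 → posterior Gamma(14, 9)
obs 2: x=0 → posterior Gamma(14, 10)
obs 3: x=5 → posterior Gamma(19, 11)
obs 4: x=2 → posterior Gamma(21, 12)
obs 5: x=5 → posterior Gamma(26, 13)
obs 6: x=6 → posterior Gamma(32, 14)
obs 7: x=2 → posterior Gamma(34, 15)
obs 8: x=2 → posterior Gamma(36, 16)
obs 9: x=3 → posterior Gamma(39, 17)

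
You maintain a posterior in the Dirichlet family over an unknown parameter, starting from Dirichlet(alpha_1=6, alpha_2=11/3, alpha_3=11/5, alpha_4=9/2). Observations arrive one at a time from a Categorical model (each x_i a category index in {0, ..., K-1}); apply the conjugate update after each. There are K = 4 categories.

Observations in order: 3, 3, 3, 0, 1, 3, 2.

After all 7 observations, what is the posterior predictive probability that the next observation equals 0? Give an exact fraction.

210/701

obs 1: x=3 → posterior Dirichlet(6, 11/3, 11/5, 11/2)
obs 2: x=3 → posterior Dirichlet(6, 11/3, 11/5, 13/2)
obs 3: x=3 → posterior Dirichlet(6, 11/3, 11/5, 15/2)
obs 4: x=0 → posterior Dirichlet(7, 11/3, 11/5, 15/2)
obs 5: x=1 → posterior Dirichlet(7, 14/3, 11/5, 15/2)
obs 6: x=3 → posterior Dirichlet(7, 14/3, 11/5, 17/2)
obs 7: x=2 → posterior Dirichlet(7, 14/3, 16/5, 17/2)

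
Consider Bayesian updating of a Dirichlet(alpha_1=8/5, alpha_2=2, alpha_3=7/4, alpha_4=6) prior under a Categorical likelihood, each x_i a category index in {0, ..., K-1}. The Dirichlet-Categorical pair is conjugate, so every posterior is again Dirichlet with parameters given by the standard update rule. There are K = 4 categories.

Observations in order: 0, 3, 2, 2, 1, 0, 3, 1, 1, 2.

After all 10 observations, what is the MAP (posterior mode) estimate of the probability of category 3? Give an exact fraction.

140/347

obs 1: x=0 → posterior Dirichlet(13/5, 2, 7/4, 6)
obs 2: x=3 → posterior Dirichlet(13/5, 2, 7/4, 7)
obs 3: x=2 → posterior Dirichlet(13/5, 2, 11/4, 7)
obs 4: x=2 → posterior Dirichlet(13/5, 2, 15/4, 7)
obs 5: x=1 → posterior Dirichlet(13/5, 3, 15/4, 7)
obs 6: x=0 → posterior Dirichlet(18/5, 3, 15/4, 7)
obs 7: x=3 → posterior Dirichlet(18/5, 3, 15/4, 8)
obs 8: x=1 → posterior Dirichlet(18/5, 4, 15/4, 8)
obs 9: x=1 → posterior Dirichlet(18/5, 5, 15/4, 8)
obs 10: x=2 → posterior Dirichlet(18/5, 5, 19/4, 8)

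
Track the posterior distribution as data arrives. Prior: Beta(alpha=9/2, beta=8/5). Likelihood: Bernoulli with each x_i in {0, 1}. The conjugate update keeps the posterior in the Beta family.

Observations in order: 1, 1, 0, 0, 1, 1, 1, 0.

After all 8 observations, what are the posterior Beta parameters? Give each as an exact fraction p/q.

alpha=19/2, beta=23/5

obs 1: x=1 → posterior Beta(11/2, 8/5)
obs 2: x=1 → posterior Beta(13/2, 8/5)
obs 3: x=0 → posterior Beta(13/2, 13/5)
obs 4: x=0 → posterior Beta(13/2, 18/5)
obs 5: x=1 → posterior Beta(15/2, 18/5)
obs 6: x=1 → posterior Beta(17/2, 18/5)
obs 7: x=1 → posterior Beta(19/2, 18/5)
obs 8: x=0 → posterior Beta(19/2, 23/5)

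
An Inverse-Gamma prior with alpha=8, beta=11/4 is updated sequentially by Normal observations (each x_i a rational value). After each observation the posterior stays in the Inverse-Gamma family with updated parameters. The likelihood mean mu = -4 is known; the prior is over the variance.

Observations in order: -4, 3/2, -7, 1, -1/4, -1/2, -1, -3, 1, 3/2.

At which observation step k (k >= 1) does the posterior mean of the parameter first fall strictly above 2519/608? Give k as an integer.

k = 5

obs 1: x=-4 → posterior Inverse-Gamma(17/2, 11/4)
obs 2: x=3/2 → posterior Inverse-Gamma(9, 143/8)
obs 3: x=-7 → posterior Inverse-Gamma(19/2, 179/8)
obs 4: x=1 → posterior Inverse-Gamma(10, 279/8)
obs 5: x=-1/4 → posterior Inverse-Gamma(21/2, 1341/32)
obs 6: x=-1/2 → posterior Inverse-Gamma(11, 1537/32)
obs 7: x=-1 → posterior Inverse-Gamma(23/2, 1681/32)
obs 8: x=-3 → posterior Inverse-Gamma(12, 1697/32)
obs 9: x=1 → posterior Inverse-Gamma(25/2, 2097/32)
obs 10: x=3/2 → posterior Inverse-Gamma(13, 2581/32)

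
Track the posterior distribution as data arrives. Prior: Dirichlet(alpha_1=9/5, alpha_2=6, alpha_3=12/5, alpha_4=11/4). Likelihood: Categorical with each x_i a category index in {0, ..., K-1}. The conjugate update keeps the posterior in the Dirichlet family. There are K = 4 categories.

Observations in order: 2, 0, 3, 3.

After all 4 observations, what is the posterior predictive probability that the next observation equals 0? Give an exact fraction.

obs 1: x=2 → posterior Dirichlet(9/5, 6, 17/5, 11/4)
obs 2: x=0 → posterior Dirichlet(14/5, 6, 17/5, 11/4)
obs 3: x=3 → posterior Dirichlet(14/5, 6, 17/5, 15/4)
obs 4: x=3 → posterior Dirichlet(14/5, 6, 17/5, 19/4)

56/339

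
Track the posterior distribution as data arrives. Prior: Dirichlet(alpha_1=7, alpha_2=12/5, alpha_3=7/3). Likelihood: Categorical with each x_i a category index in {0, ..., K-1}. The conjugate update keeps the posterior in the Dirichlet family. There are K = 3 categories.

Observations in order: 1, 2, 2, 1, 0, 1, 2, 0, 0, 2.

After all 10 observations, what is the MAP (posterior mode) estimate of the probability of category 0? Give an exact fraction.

obs 1: x=1 → posterior Dirichlet(7, 17/5, 7/3)
obs 2: x=2 → posterior Dirichlet(7, 17/5, 10/3)
obs 3: x=2 → posterior Dirichlet(7, 17/5, 13/3)
obs 4: x=1 → posterior Dirichlet(7, 22/5, 13/3)
obs 5: x=0 → posterior Dirichlet(8, 22/5, 13/3)
obs 6: x=1 → posterior Dirichlet(8, 27/5, 13/3)
obs 7: x=2 → posterior Dirichlet(8, 27/5, 16/3)
obs 8: x=0 → posterior Dirichlet(9, 27/5, 16/3)
obs 9: x=0 → posterior Dirichlet(10, 27/5, 16/3)
obs 10: x=2 → posterior Dirichlet(10, 27/5, 19/3)

135/281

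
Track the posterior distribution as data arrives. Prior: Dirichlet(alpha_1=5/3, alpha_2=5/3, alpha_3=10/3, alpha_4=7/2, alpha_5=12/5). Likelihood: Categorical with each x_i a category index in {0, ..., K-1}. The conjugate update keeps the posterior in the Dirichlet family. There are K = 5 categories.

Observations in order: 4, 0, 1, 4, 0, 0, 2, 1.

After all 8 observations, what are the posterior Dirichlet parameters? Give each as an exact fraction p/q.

alpha_1=14/3, alpha_2=11/3, alpha_3=13/3, alpha_4=7/2, alpha_5=22/5

obs 1: x=4 → posterior Dirichlet(5/3, 5/3, 10/3, 7/2, 17/5)
obs 2: x=0 → posterior Dirichlet(8/3, 5/3, 10/3, 7/2, 17/5)
obs 3: x=1 → posterior Dirichlet(8/3, 8/3, 10/3, 7/2, 17/5)
obs 4: x=4 → posterior Dirichlet(8/3, 8/3, 10/3, 7/2, 22/5)
obs 5: x=0 → posterior Dirichlet(11/3, 8/3, 10/3, 7/2, 22/5)
obs 6: x=0 → posterior Dirichlet(14/3, 8/3, 10/3, 7/2, 22/5)
obs 7: x=2 → posterior Dirichlet(14/3, 8/3, 13/3, 7/2, 22/5)
obs 8: x=1 → posterior Dirichlet(14/3, 11/3, 13/3, 7/2, 22/5)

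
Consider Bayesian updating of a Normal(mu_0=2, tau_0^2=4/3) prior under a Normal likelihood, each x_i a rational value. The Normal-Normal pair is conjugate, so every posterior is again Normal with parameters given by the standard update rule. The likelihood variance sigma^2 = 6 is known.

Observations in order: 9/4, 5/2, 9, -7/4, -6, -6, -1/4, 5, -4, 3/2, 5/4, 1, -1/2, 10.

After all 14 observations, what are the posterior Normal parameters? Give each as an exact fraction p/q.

obs 1: x=9/4 → posterior Normal(45/22, 12/11)
obs 2: x=5/2 → posterior Normal(55/26, 12/13)
obs 3: x=9 → posterior Normal(91/30, 4/5)
obs 4: x=-7/4 → posterior Normal(42/17, 12/17)
obs 5: x=-6 → posterior Normal(30/19, 12/19)
obs 6: x=-6 → posterior Normal(6/7, 4/7)
obs 7: x=-1/4 → posterior Normal(35/46, 12/23)
obs 8: x=5 → posterior Normal(11/10, 12/25)
obs 9: x=-4 → posterior Normal(13/18, 4/9)
obs 10: x=3/2 → posterior Normal(45/58, 12/29)
obs 11: x=5/4 → posterior Normal(25/31, 12/31)
obs 12: x=1 → posterior Normal(9/11, 4/11)
obs 13: x=-1/2 → posterior Normal(26/35, 12/35)
obs 14: x=10 → posterior Normal(46/37, 12/37)

mu_0=46/37, tau_0^2=12/37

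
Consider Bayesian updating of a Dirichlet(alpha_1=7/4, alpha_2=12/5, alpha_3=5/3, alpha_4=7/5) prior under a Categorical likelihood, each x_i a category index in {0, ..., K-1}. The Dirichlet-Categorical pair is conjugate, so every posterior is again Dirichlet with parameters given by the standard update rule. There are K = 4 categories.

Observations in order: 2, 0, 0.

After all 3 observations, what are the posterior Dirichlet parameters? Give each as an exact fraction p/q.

obs 1: x=2 → posterior Dirichlet(7/4, 12/5, 8/3, 7/5)
obs 2: x=0 → posterior Dirichlet(11/4, 12/5, 8/3, 7/5)
obs 3: x=0 → posterior Dirichlet(15/4, 12/5, 8/3, 7/5)

alpha_1=15/4, alpha_2=12/5, alpha_3=8/3, alpha_4=7/5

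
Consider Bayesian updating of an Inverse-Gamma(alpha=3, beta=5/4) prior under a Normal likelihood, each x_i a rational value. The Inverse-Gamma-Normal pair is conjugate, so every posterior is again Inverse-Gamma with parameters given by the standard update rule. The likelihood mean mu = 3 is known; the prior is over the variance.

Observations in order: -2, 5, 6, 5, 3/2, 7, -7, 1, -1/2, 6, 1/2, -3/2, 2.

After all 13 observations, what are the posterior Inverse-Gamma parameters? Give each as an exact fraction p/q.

obs 1: x=-2 → posterior Inverse-Gamma(7/2, 55/4)
obs 2: x=5 → posterior Inverse-Gamma(4, 63/4)
obs 3: x=6 → posterior Inverse-Gamma(9/2, 81/4)
obs 4: x=5 → posterior Inverse-Gamma(5, 89/4)
obs 5: x=3/2 → posterior Inverse-Gamma(11/2, 187/8)
obs 6: x=7 → posterior Inverse-Gamma(6, 251/8)
obs 7: x=-7 → posterior Inverse-Gamma(13/2, 651/8)
obs 8: x=1 → posterior Inverse-Gamma(7, 667/8)
obs 9: x=-1/2 → posterior Inverse-Gamma(15/2, 179/2)
obs 10: x=6 → posterior Inverse-Gamma(8, 94)
obs 11: x=1/2 → posterior Inverse-Gamma(17/2, 777/8)
obs 12: x=-3/2 → posterior Inverse-Gamma(9, 429/4)
obs 13: x=2 → posterior Inverse-Gamma(19/2, 431/4)

alpha=19/2, beta=431/4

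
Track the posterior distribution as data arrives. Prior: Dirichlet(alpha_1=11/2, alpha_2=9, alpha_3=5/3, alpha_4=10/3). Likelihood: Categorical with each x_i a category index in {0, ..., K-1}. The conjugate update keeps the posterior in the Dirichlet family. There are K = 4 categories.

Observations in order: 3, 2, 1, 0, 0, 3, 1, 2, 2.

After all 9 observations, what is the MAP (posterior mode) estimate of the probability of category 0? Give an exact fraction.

13/49

obs 1: x=3 → posterior Dirichlet(11/2, 9, 5/3, 13/3)
obs 2: x=2 → posterior Dirichlet(11/2, 9, 8/3, 13/3)
obs 3: x=1 → posterior Dirichlet(11/2, 10, 8/3, 13/3)
obs 4: x=0 → posterior Dirichlet(13/2, 10, 8/3, 13/3)
obs 5: x=0 → posterior Dirichlet(15/2, 10, 8/3, 13/3)
obs 6: x=3 → posterior Dirichlet(15/2, 10, 8/3, 16/3)
obs 7: x=1 → posterior Dirichlet(15/2, 11, 8/3, 16/3)
obs 8: x=2 → posterior Dirichlet(15/2, 11, 11/3, 16/3)
obs 9: x=2 → posterior Dirichlet(15/2, 11, 14/3, 16/3)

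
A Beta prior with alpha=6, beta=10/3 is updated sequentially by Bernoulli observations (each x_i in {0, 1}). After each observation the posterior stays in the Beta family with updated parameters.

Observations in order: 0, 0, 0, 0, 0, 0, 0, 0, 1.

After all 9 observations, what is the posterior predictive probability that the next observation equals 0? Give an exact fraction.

34/55

obs 1: x=0 → posterior Beta(6, 13/3)
obs 2: x=0 → posterior Beta(6, 16/3)
obs 3: x=0 → posterior Beta(6, 19/3)
obs 4: x=0 → posterior Beta(6, 22/3)
obs 5: x=0 → posterior Beta(6, 25/3)
obs 6: x=0 → posterior Beta(6, 28/3)
obs 7: x=0 → posterior Beta(6, 31/3)
obs 8: x=0 → posterior Beta(6, 34/3)
obs 9: x=1 → posterior Beta(7, 34/3)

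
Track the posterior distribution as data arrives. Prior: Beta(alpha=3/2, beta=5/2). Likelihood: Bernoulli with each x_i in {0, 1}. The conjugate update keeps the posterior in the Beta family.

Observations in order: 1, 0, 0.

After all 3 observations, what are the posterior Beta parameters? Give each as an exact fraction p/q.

obs 1: x=1 → posterior Beta(5/2, 5/2)
obs 2: x=0 → posterior Beta(5/2, 7/2)
obs 3: x=0 → posterior Beta(5/2, 9/2)

alpha=5/2, beta=9/2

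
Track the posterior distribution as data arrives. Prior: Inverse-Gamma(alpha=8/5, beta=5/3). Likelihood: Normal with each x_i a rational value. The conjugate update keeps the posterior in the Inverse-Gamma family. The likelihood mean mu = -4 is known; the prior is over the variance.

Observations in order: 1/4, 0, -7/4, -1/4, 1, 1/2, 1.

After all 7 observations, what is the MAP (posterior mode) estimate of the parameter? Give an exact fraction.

30425/2928

obs 1: x=1/4 → posterior Inverse-Gamma(21/10, 1027/96)
obs 2: x=0 → posterior Inverse-Gamma(13/5, 1795/96)
obs 3: x=-7/4 → posterior Inverse-Gamma(31/10, 1019/48)
obs 4: x=-1/4 → posterior Inverse-Gamma(18/5, 2713/96)
obs 5: x=1 → posterior Inverse-Gamma(41/10, 3913/96)
obs 6: x=1/2 → posterior Inverse-Gamma(23/5, 4885/96)
obs 7: x=1 → posterior Inverse-Gamma(51/10, 6085/96)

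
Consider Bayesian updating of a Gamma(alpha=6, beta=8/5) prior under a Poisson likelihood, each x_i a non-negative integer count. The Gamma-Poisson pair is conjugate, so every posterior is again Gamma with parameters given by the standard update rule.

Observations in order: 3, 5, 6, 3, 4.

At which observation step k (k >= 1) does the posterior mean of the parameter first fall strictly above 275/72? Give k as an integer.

k = 2

obs 1: x=3 → posterior Gamma(9, 13/5)
obs 2: x=5 → posterior Gamma(14, 18/5)
obs 3: x=6 → posterior Gamma(20, 23/5)
obs 4: x=3 → posterior Gamma(23, 28/5)
obs 5: x=4 → posterior Gamma(27, 33/5)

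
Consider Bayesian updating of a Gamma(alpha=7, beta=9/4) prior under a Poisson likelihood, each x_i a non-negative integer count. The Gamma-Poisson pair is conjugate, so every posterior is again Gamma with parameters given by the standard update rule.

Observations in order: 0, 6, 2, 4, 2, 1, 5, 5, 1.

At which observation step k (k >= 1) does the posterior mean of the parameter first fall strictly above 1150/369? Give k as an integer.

obs 1: x=0 → posterior Gamma(7, 13/4)
obs 2: x=6 → posterior Gamma(13, 17/4)
obs 3: x=2 → posterior Gamma(15, 21/4)
obs 4: x=4 → posterior Gamma(19, 25/4)
obs 5: x=2 → posterior Gamma(21, 29/4)
obs 6: x=1 → posterior Gamma(22, 33/4)
obs 7: x=5 → posterior Gamma(27, 37/4)
obs 8: x=5 → posterior Gamma(32, 41/4)
obs 9: x=1 → posterior Gamma(33, 45/4)

k = 8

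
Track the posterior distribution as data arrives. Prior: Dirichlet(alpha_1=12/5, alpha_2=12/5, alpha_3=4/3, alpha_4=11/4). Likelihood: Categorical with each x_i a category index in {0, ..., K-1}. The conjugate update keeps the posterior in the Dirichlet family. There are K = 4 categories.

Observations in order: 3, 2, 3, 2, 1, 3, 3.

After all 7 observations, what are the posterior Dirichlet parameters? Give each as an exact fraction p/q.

alpha_1=12/5, alpha_2=17/5, alpha_3=10/3, alpha_4=27/4

obs 1: x=3 → posterior Dirichlet(12/5, 12/5, 4/3, 15/4)
obs 2: x=2 → posterior Dirichlet(12/5, 12/5, 7/3, 15/4)
obs 3: x=3 → posterior Dirichlet(12/5, 12/5, 7/3, 19/4)
obs 4: x=2 → posterior Dirichlet(12/5, 12/5, 10/3, 19/4)
obs 5: x=1 → posterior Dirichlet(12/5, 17/5, 10/3, 19/4)
obs 6: x=3 → posterior Dirichlet(12/5, 17/5, 10/3, 23/4)
obs 7: x=3 → posterior Dirichlet(12/5, 17/5, 10/3, 27/4)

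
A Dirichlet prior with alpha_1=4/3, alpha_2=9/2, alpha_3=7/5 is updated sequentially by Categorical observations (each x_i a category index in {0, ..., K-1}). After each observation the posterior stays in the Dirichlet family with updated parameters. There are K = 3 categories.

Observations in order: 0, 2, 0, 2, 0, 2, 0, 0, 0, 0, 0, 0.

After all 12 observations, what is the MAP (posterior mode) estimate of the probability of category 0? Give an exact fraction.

280/487

obs 1: x=0 → posterior Dirichlet(7/3, 9/2, 7/5)
obs 2: x=2 → posterior Dirichlet(7/3, 9/2, 12/5)
obs 3: x=0 → posterior Dirichlet(10/3, 9/2, 12/5)
obs 4: x=2 → posterior Dirichlet(10/3, 9/2, 17/5)
obs 5: x=0 → posterior Dirichlet(13/3, 9/2, 17/5)
obs 6: x=2 → posterior Dirichlet(13/3, 9/2, 22/5)
obs 7: x=0 → posterior Dirichlet(16/3, 9/2, 22/5)
obs 8: x=0 → posterior Dirichlet(19/3, 9/2, 22/5)
obs 9: x=0 → posterior Dirichlet(22/3, 9/2, 22/5)
obs 10: x=0 → posterior Dirichlet(25/3, 9/2, 22/5)
obs 11: x=0 → posterior Dirichlet(28/3, 9/2, 22/5)
obs 12: x=0 → posterior Dirichlet(31/3, 9/2, 22/5)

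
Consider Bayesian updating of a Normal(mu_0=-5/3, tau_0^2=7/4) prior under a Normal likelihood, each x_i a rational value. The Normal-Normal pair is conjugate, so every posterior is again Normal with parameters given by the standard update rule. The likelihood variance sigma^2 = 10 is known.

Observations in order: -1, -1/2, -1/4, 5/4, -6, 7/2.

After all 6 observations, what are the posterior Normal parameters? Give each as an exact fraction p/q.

mu_0=-263/246, tau_0^2=35/41

obs 1: x=-1 → posterior Normal(-221/141, 70/47)
obs 2: x=-1/2 → posterior Normal(-463/324, 35/27)
obs 3: x=-1/4 → posterior Normal(-947/732, 70/61)
obs 4: x=5/4 → posterior Normal(-421/408, 35/34)
obs 5: x=-6 → posterior Normal(-673/450, 14/15)
obs 6: x=7/2 → posterior Normal(-263/246, 35/41)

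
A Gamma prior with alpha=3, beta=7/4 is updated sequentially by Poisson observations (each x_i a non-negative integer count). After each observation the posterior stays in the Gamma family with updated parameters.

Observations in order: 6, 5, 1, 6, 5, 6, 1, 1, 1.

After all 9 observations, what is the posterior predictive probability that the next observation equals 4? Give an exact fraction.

28040163051144019717893565471710385760997901238721024239319348480/162860760888326175933842030791579027534767171370296750224384264783

obs 1: x=6 → posterior Gamma(9, 11/4)
obs 2: x=5 → posterior Gamma(14, 15/4)
obs 3: x=1 → posterior Gamma(15, 19/4)
obs 4: x=6 → posterior Gamma(21, 23/4)
obs 5: x=5 → posterior Gamma(26, 27/4)
obs 6: x=6 → posterior Gamma(32, 31/4)
obs 7: x=1 → posterior Gamma(33, 35/4)
obs 8: x=1 → posterior Gamma(34, 39/4)
obs 9: x=1 → posterior Gamma(35, 43/4)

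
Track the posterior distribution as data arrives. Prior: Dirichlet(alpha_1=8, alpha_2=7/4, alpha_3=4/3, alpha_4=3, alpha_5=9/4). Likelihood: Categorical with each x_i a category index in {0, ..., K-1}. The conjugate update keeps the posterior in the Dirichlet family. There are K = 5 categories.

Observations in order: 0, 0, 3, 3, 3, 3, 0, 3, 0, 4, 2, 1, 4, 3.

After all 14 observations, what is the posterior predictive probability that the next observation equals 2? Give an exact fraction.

1/13

obs 1: x=0 → posterior Dirichlet(9, 7/4, 4/3, 3, 9/4)
obs 2: x=0 → posterior Dirichlet(10, 7/4, 4/3, 3, 9/4)
obs 3: x=3 → posterior Dirichlet(10, 7/4, 4/3, 4, 9/4)
obs 4: x=3 → posterior Dirichlet(10, 7/4, 4/3, 5, 9/4)
obs 5: x=3 → posterior Dirichlet(10, 7/4, 4/3, 6, 9/4)
obs 6: x=3 → posterior Dirichlet(10, 7/4, 4/3, 7, 9/4)
obs 7: x=0 → posterior Dirichlet(11, 7/4, 4/3, 7, 9/4)
obs 8: x=3 → posterior Dirichlet(11, 7/4, 4/3, 8, 9/4)
obs 9: x=0 → posterior Dirichlet(12, 7/4, 4/3, 8, 9/4)
obs 10: x=4 → posterior Dirichlet(12, 7/4, 4/3, 8, 13/4)
obs 11: x=2 → posterior Dirichlet(12, 7/4, 7/3, 8, 13/4)
obs 12: x=1 → posterior Dirichlet(12, 11/4, 7/3, 8, 13/4)
obs 13: x=4 → posterior Dirichlet(12, 11/4, 7/3, 8, 17/4)
obs 14: x=3 → posterior Dirichlet(12, 11/4, 7/3, 9, 17/4)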